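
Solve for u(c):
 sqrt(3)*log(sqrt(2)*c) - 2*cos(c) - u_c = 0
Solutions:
 u(c) = C1 + sqrt(3)*c*(log(c) - 1) + sqrt(3)*c*log(2)/2 - 2*sin(c)


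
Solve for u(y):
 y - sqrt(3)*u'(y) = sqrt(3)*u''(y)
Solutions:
 u(y) = C1 + C2*exp(-y) + sqrt(3)*y^2/6 - sqrt(3)*y/3


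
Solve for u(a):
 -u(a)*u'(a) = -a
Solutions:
 u(a) = -sqrt(C1 + a^2)
 u(a) = sqrt(C1 + a^2)


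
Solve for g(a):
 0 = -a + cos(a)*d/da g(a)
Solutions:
 g(a) = C1 + Integral(a/cos(a), a)


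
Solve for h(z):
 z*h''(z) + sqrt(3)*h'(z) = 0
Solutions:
 h(z) = C1 + C2*z^(1 - sqrt(3))


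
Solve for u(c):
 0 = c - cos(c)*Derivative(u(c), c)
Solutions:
 u(c) = C1 + Integral(c/cos(c), c)


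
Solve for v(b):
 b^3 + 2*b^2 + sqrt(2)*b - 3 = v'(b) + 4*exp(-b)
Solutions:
 v(b) = C1 + b^4/4 + 2*b^3/3 + sqrt(2)*b^2/2 - 3*b + 4*exp(-b)


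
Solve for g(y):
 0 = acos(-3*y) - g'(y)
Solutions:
 g(y) = C1 + y*acos(-3*y) + sqrt(1 - 9*y^2)/3


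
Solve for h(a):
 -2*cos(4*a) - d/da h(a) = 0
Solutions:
 h(a) = C1 - sin(4*a)/2


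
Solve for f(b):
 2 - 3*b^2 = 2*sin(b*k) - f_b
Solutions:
 f(b) = C1 + b^3 - 2*b - 2*cos(b*k)/k


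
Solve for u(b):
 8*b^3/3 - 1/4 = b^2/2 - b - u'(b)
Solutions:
 u(b) = C1 - 2*b^4/3 + b^3/6 - b^2/2 + b/4


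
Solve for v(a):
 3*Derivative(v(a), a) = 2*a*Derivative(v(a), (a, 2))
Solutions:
 v(a) = C1 + C2*a^(5/2)


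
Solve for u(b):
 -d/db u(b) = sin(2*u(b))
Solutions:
 u(b) = pi - acos((-C1 - exp(4*b))/(C1 - exp(4*b)))/2
 u(b) = acos((-C1 - exp(4*b))/(C1 - exp(4*b)))/2


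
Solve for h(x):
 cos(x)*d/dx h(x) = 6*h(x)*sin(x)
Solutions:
 h(x) = C1/cos(x)^6


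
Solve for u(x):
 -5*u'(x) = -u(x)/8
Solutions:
 u(x) = C1*exp(x/40)


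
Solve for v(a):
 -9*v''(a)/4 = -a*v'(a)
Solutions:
 v(a) = C1 + C2*erfi(sqrt(2)*a/3)


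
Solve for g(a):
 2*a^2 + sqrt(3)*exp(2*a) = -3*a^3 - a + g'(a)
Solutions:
 g(a) = C1 + 3*a^4/4 + 2*a^3/3 + a^2/2 + sqrt(3)*exp(2*a)/2


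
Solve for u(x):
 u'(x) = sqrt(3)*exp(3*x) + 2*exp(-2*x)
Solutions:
 u(x) = C1 + sqrt(3)*exp(3*x)/3 - exp(-2*x)


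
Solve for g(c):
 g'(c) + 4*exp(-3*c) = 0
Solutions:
 g(c) = C1 + 4*exp(-3*c)/3


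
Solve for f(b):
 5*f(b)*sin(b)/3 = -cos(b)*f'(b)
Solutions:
 f(b) = C1*cos(b)^(5/3)


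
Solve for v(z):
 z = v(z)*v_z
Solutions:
 v(z) = -sqrt(C1 + z^2)
 v(z) = sqrt(C1 + z^2)


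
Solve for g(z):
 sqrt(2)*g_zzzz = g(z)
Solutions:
 g(z) = C1*exp(-2^(7/8)*z/2) + C2*exp(2^(7/8)*z/2) + C3*sin(2^(7/8)*z/2) + C4*cos(2^(7/8)*z/2)


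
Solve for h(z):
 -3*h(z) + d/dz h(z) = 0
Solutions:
 h(z) = C1*exp(3*z)


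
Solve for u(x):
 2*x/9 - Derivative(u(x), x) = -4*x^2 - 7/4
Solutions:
 u(x) = C1 + 4*x^3/3 + x^2/9 + 7*x/4


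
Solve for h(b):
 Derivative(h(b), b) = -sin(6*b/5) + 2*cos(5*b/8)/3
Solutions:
 h(b) = C1 + 16*sin(5*b/8)/15 + 5*cos(6*b/5)/6


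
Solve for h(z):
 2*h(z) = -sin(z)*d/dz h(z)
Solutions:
 h(z) = C1*(cos(z) + 1)/(cos(z) - 1)


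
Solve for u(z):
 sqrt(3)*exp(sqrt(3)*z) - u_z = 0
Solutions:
 u(z) = C1 + exp(sqrt(3)*z)


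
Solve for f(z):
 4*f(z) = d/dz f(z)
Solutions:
 f(z) = C1*exp(4*z)


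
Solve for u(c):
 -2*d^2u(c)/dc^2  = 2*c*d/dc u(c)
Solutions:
 u(c) = C1 + C2*erf(sqrt(2)*c/2)


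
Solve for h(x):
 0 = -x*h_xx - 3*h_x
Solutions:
 h(x) = C1 + C2/x^2


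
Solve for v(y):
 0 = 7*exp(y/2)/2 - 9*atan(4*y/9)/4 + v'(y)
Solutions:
 v(y) = C1 + 9*y*atan(4*y/9)/4 - 7*exp(y/2) - 81*log(16*y^2 + 81)/32


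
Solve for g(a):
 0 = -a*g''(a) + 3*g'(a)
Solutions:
 g(a) = C1 + C2*a^4


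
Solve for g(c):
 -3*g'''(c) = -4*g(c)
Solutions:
 g(c) = C3*exp(6^(2/3)*c/3) + (C1*sin(2^(2/3)*3^(1/6)*c/2) + C2*cos(2^(2/3)*3^(1/6)*c/2))*exp(-6^(2/3)*c/6)


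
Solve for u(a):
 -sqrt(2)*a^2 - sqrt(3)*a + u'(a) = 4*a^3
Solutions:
 u(a) = C1 + a^4 + sqrt(2)*a^3/3 + sqrt(3)*a^2/2


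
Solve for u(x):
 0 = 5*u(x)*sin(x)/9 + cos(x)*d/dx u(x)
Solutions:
 u(x) = C1*cos(x)^(5/9)


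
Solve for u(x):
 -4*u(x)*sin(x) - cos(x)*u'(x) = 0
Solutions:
 u(x) = C1*cos(x)^4


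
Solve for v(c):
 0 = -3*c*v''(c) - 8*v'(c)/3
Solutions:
 v(c) = C1 + C2*c^(1/9)


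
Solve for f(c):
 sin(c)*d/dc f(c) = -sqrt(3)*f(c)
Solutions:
 f(c) = C1*(cos(c) + 1)^(sqrt(3)/2)/(cos(c) - 1)^(sqrt(3)/2)


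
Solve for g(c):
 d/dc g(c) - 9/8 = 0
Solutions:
 g(c) = C1 + 9*c/8


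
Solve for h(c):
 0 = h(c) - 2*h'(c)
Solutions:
 h(c) = C1*exp(c/2)


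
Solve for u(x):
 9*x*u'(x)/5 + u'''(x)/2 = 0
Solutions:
 u(x) = C1 + Integral(C2*airyai(-18^(1/3)*5^(2/3)*x/5) + C3*airybi(-18^(1/3)*5^(2/3)*x/5), x)


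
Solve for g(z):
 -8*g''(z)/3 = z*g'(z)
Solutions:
 g(z) = C1 + C2*erf(sqrt(3)*z/4)


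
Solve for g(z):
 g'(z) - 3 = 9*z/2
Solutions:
 g(z) = C1 + 9*z^2/4 + 3*z


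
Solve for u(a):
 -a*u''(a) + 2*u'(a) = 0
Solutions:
 u(a) = C1 + C2*a^3


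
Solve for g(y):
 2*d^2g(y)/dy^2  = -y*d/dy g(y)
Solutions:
 g(y) = C1 + C2*erf(y/2)


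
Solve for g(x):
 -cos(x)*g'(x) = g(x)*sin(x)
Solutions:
 g(x) = C1*cos(x)


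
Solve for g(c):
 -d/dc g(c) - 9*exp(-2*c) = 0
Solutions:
 g(c) = C1 + 9*exp(-2*c)/2


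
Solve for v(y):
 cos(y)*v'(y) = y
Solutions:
 v(y) = C1 + Integral(y/cos(y), y)


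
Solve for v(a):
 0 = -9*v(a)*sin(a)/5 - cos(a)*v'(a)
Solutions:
 v(a) = C1*cos(a)^(9/5)


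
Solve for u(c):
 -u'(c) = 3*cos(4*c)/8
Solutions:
 u(c) = C1 - 3*sin(4*c)/32


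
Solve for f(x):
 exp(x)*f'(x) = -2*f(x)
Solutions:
 f(x) = C1*exp(2*exp(-x))


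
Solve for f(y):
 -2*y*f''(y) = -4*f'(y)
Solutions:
 f(y) = C1 + C2*y^3


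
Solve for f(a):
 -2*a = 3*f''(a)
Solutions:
 f(a) = C1 + C2*a - a^3/9


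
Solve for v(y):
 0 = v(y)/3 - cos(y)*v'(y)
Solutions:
 v(y) = C1*(sin(y) + 1)^(1/6)/(sin(y) - 1)^(1/6)


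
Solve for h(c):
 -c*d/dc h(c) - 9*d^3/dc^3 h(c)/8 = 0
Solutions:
 h(c) = C1 + Integral(C2*airyai(-2*3^(1/3)*c/3) + C3*airybi(-2*3^(1/3)*c/3), c)


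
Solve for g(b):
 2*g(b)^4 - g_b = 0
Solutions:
 g(b) = (-1/(C1 + 6*b))^(1/3)
 g(b) = (-1/(C1 + 2*b))^(1/3)*(-3^(2/3) - 3*3^(1/6)*I)/6
 g(b) = (-1/(C1 + 2*b))^(1/3)*(-3^(2/3) + 3*3^(1/6)*I)/6


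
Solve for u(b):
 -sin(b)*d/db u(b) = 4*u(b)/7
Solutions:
 u(b) = C1*(cos(b) + 1)^(2/7)/(cos(b) - 1)^(2/7)


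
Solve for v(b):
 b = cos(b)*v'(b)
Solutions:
 v(b) = C1 + Integral(b/cos(b), b)


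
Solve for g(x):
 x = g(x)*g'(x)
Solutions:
 g(x) = -sqrt(C1 + x^2)
 g(x) = sqrt(C1 + x^2)


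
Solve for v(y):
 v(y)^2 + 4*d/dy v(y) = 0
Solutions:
 v(y) = 4/(C1 + y)


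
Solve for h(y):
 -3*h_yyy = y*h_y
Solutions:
 h(y) = C1 + Integral(C2*airyai(-3^(2/3)*y/3) + C3*airybi(-3^(2/3)*y/3), y)


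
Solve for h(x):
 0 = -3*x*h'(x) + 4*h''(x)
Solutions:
 h(x) = C1 + C2*erfi(sqrt(6)*x/4)


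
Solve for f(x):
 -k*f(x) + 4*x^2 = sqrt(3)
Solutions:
 f(x) = (4*x^2 - sqrt(3))/k


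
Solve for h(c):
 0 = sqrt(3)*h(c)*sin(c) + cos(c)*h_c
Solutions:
 h(c) = C1*cos(c)^(sqrt(3))


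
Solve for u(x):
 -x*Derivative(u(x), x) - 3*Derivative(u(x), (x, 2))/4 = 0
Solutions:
 u(x) = C1 + C2*erf(sqrt(6)*x/3)


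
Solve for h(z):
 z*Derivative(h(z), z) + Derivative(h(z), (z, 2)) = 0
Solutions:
 h(z) = C1 + C2*erf(sqrt(2)*z/2)


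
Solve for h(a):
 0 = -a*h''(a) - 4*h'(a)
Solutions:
 h(a) = C1 + C2/a^3


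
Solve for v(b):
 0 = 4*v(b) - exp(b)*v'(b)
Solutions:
 v(b) = C1*exp(-4*exp(-b))


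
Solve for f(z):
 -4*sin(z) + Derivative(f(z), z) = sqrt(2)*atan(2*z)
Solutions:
 f(z) = C1 + sqrt(2)*(z*atan(2*z) - log(4*z^2 + 1)/4) - 4*cos(z)


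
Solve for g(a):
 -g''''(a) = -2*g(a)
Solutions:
 g(a) = C1*exp(-2^(1/4)*a) + C2*exp(2^(1/4)*a) + C3*sin(2^(1/4)*a) + C4*cos(2^(1/4)*a)


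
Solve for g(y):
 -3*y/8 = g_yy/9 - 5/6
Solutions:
 g(y) = C1 + C2*y - 9*y^3/16 + 15*y^2/4


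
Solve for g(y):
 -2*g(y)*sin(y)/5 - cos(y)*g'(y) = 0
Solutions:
 g(y) = C1*cos(y)^(2/5)


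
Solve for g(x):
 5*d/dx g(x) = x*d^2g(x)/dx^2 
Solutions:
 g(x) = C1 + C2*x^6


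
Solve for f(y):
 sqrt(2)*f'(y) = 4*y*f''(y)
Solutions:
 f(y) = C1 + C2*y^(sqrt(2)/4 + 1)


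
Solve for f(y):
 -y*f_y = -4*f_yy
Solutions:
 f(y) = C1 + C2*erfi(sqrt(2)*y/4)


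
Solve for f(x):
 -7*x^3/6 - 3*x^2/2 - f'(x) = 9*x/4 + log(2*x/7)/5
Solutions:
 f(x) = C1 - 7*x^4/24 - x^3/2 - 9*x^2/8 - x*log(x)/5 - x*log(2)/5 + x/5 + x*log(7)/5


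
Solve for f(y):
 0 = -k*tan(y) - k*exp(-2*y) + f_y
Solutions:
 f(y) = C1 + k*(log(tan(y)^2 + 1) - exp(-2*y))/2


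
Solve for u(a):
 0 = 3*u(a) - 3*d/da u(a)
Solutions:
 u(a) = C1*exp(a)


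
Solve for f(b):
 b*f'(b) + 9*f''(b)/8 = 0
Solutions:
 f(b) = C1 + C2*erf(2*b/3)


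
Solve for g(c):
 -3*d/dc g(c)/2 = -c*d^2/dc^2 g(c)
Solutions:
 g(c) = C1 + C2*c^(5/2)


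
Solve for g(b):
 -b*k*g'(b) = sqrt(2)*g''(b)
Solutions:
 g(b) = Piecewise((-2^(3/4)*sqrt(pi)*C1*erf(2^(1/4)*b*sqrt(k)/2)/(2*sqrt(k)) - C2, (k > 0) | (k < 0)), (-C1*b - C2, True))


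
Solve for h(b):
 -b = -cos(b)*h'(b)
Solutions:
 h(b) = C1 + Integral(b/cos(b), b)


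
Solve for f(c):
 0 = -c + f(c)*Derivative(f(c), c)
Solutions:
 f(c) = -sqrt(C1 + c^2)
 f(c) = sqrt(C1 + c^2)


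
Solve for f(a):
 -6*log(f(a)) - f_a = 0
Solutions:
 li(f(a)) = C1 - 6*a


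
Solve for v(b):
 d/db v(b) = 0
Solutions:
 v(b) = C1


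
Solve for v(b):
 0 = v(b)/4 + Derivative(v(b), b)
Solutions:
 v(b) = C1*exp(-b/4)


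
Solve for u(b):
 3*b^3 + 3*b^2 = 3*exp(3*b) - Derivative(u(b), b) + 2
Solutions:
 u(b) = C1 - 3*b^4/4 - b^3 + 2*b + exp(3*b)


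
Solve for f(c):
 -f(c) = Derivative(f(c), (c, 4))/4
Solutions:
 f(c) = (C1*sin(c) + C2*cos(c))*exp(-c) + (C3*sin(c) + C4*cos(c))*exp(c)


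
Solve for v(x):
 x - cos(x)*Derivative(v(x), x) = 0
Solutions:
 v(x) = C1 + Integral(x/cos(x), x)


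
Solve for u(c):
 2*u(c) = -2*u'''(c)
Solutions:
 u(c) = C3*exp(-c) + (C1*sin(sqrt(3)*c/2) + C2*cos(sqrt(3)*c/2))*exp(c/2)


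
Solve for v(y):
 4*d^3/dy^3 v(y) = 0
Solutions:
 v(y) = C1 + C2*y + C3*y^2


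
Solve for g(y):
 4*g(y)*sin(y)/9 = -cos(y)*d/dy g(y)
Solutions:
 g(y) = C1*cos(y)^(4/9)


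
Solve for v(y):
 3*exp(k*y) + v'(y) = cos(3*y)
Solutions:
 v(y) = C1 + sin(3*y)/3 - 3*exp(k*y)/k


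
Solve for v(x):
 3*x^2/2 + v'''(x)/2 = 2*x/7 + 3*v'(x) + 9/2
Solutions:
 v(x) = C1 + C2*exp(-sqrt(6)*x) + C3*exp(sqrt(6)*x) + x^3/6 - x^2/21 - 4*x/3


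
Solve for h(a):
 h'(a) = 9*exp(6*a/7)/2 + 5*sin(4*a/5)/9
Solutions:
 h(a) = C1 + 21*exp(6*a/7)/4 - 25*cos(4*a/5)/36


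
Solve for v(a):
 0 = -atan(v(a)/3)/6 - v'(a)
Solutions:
 Integral(1/atan(_y/3), (_y, v(a))) = C1 - a/6


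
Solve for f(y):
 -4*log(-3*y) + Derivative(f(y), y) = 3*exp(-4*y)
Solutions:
 f(y) = C1 + 4*y*log(-y) + 4*y*(-1 + log(3)) - 3*exp(-4*y)/4


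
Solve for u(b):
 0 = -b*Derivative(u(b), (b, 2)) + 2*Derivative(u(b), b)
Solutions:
 u(b) = C1 + C2*b^3


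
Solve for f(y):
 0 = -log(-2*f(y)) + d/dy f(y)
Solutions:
 -Integral(1/(log(-_y) + log(2)), (_y, f(y))) = C1 - y


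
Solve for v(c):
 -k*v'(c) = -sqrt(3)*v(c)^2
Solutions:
 v(c) = -k/(C1*k + sqrt(3)*c)


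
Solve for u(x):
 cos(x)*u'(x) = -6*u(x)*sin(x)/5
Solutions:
 u(x) = C1*cos(x)^(6/5)


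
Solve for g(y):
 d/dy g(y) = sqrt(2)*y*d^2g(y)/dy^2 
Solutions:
 g(y) = C1 + C2*y^(sqrt(2)/2 + 1)


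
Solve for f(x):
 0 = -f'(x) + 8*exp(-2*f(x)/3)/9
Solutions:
 f(x) = 3*log(-sqrt(C1 + 8*x)) - 6*log(3) + 3*log(6)/2
 f(x) = 3*log(C1 + 8*x)/2 - 6*log(3) + 3*log(6)/2


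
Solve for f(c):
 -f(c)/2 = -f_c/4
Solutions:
 f(c) = C1*exp(2*c)


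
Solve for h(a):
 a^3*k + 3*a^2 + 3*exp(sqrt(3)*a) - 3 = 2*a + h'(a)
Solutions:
 h(a) = C1 + a^4*k/4 + a^3 - a^2 - 3*a + sqrt(3)*exp(sqrt(3)*a)


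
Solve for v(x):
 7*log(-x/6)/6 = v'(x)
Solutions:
 v(x) = C1 + 7*x*log(-x)/6 + 7*x*(-log(6) - 1)/6


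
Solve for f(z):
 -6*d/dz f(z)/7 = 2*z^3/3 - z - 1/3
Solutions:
 f(z) = C1 - 7*z^4/36 + 7*z^2/12 + 7*z/18


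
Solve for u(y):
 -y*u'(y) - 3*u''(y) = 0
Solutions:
 u(y) = C1 + C2*erf(sqrt(6)*y/6)


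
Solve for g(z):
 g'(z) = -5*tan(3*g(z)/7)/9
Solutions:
 g(z) = -7*asin(C1*exp(-5*z/21))/3 + 7*pi/3
 g(z) = 7*asin(C1*exp(-5*z/21))/3


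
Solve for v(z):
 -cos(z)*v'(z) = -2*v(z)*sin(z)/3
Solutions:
 v(z) = C1/cos(z)^(2/3)


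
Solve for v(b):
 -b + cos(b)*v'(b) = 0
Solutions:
 v(b) = C1 + Integral(b/cos(b), b)


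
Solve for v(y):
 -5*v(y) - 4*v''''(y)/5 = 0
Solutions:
 v(y) = (C1*sin(sqrt(5)*y/2) + C2*cos(sqrt(5)*y/2))*exp(-sqrt(5)*y/2) + (C3*sin(sqrt(5)*y/2) + C4*cos(sqrt(5)*y/2))*exp(sqrt(5)*y/2)


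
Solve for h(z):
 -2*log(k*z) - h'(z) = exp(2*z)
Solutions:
 h(z) = C1 - 2*z*log(k*z) + 2*z - exp(2*z)/2


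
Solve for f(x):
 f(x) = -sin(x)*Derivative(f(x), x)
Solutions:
 f(x) = C1*sqrt(cos(x) + 1)/sqrt(cos(x) - 1)


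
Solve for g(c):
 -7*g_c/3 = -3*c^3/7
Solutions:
 g(c) = C1 + 9*c^4/196


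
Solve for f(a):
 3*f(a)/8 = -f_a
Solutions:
 f(a) = C1*exp(-3*a/8)


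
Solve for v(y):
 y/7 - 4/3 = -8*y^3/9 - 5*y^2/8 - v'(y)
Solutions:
 v(y) = C1 - 2*y^4/9 - 5*y^3/24 - y^2/14 + 4*y/3


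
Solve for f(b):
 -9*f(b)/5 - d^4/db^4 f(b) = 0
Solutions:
 f(b) = (C1*sin(5^(3/4)*sqrt(6)*b/10) + C2*cos(5^(3/4)*sqrt(6)*b/10))*exp(-5^(3/4)*sqrt(6)*b/10) + (C3*sin(5^(3/4)*sqrt(6)*b/10) + C4*cos(5^(3/4)*sqrt(6)*b/10))*exp(5^(3/4)*sqrt(6)*b/10)


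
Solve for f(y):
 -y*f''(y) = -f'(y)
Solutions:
 f(y) = C1 + C2*y^2


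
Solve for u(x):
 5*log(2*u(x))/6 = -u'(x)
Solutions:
 6*Integral(1/(log(_y) + log(2)), (_y, u(x)))/5 = C1 - x


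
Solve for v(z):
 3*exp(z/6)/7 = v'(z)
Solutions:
 v(z) = C1 + 18*exp(z/6)/7


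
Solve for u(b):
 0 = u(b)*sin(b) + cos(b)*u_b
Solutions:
 u(b) = C1*cos(b)


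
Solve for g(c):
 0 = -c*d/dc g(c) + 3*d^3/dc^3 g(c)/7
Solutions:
 g(c) = C1 + Integral(C2*airyai(3^(2/3)*7^(1/3)*c/3) + C3*airybi(3^(2/3)*7^(1/3)*c/3), c)


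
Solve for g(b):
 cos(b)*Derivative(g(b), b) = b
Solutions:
 g(b) = C1 + Integral(b/cos(b), b)


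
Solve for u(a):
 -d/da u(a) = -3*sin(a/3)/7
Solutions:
 u(a) = C1 - 9*cos(a/3)/7


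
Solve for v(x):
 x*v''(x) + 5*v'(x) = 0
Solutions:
 v(x) = C1 + C2/x^4


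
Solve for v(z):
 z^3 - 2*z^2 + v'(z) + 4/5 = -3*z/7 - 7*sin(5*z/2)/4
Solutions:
 v(z) = C1 - z^4/4 + 2*z^3/3 - 3*z^2/14 - 4*z/5 + 7*cos(5*z/2)/10


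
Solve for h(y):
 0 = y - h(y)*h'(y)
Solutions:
 h(y) = -sqrt(C1 + y^2)
 h(y) = sqrt(C1 + y^2)


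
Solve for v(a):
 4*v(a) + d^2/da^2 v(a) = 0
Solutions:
 v(a) = C1*sin(2*a) + C2*cos(2*a)


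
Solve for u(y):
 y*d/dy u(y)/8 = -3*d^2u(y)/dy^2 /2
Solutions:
 u(y) = C1 + C2*erf(sqrt(6)*y/12)


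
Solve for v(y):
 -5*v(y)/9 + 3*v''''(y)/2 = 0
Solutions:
 v(y) = C1*exp(-30^(1/4)*y/3) + C2*exp(30^(1/4)*y/3) + C3*sin(30^(1/4)*y/3) + C4*cos(30^(1/4)*y/3)


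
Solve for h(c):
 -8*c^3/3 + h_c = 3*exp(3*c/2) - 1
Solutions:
 h(c) = C1 + 2*c^4/3 - c + 2*exp(3*c/2)


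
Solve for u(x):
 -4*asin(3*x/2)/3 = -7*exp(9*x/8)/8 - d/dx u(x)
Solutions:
 u(x) = C1 + 4*x*asin(3*x/2)/3 + 4*sqrt(4 - 9*x^2)/9 - 7*exp(9*x/8)/9


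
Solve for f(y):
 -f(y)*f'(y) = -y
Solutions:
 f(y) = -sqrt(C1 + y^2)
 f(y) = sqrt(C1 + y^2)


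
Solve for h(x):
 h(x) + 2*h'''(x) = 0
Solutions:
 h(x) = C3*exp(-2^(2/3)*x/2) + (C1*sin(2^(2/3)*sqrt(3)*x/4) + C2*cos(2^(2/3)*sqrt(3)*x/4))*exp(2^(2/3)*x/4)


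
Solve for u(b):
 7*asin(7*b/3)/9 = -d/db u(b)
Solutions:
 u(b) = C1 - 7*b*asin(7*b/3)/9 - sqrt(9 - 49*b^2)/9


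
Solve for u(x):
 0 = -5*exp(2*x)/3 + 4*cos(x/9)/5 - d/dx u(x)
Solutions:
 u(x) = C1 - 5*exp(2*x)/6 + 36*sin(x/9)/5


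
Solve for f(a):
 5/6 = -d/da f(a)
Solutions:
 f(a) = C1 - 5*a/6


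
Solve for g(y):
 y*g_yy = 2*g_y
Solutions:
 g(y) = C1 + C2*y^3


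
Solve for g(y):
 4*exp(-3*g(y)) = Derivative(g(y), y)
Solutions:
 g(y) = log(C1 + 12*y)/3
 g(y) = log((-3^(1/3) - 3^(5/6)*I)*(C1 + 4*y)^(1/3)/2)
 g(y) = log((-3^(1/3) + 3^(5/6)*I)*(C1 + 4*y)^(1/3)/2)


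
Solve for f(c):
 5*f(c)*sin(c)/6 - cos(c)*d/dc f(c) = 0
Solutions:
 f(c) = C1/cos(c)^(5/6)


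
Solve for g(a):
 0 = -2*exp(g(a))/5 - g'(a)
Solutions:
 g(a) = log(1/(C1 + 2*a)) + log(5)


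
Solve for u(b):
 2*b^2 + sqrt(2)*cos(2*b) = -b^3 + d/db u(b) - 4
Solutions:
 u(b) = C1 + b^4/4 + 2*b^3/3 + 4*b + sqrt(2)*sin(2*b)/2


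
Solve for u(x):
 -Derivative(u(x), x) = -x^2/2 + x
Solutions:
 u(x) = C1 + x^3/6 - x^2/2


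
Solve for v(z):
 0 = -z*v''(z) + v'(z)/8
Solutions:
 v(z) = C1 + C2*z^(9/8)


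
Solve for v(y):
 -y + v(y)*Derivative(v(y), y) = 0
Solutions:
 v(y) = -sqrt(C1 + y^2)
 v(y) = sqrt(C1 + y^2)


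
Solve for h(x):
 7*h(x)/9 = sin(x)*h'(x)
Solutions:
 h(x) = C1*(cos(x) - 1)^(7/18)/(cos(x) + 1)^(7/18)


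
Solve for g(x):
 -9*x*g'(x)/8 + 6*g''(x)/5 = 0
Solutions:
 g(x) = C1 + C2*erfi(sqrt(30)*x/8)


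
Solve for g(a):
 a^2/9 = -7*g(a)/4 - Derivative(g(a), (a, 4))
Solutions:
 g(a) = -4*a^2/63 + (C1*sin(7^(1/4)*a/2) + C2*cos(7^(1/4)*a/2))*exp(-7^(1/4)*a/2) + (C3*sin(7^(1/4)*a/2) + C4*cos(7^(1/4)*a/2))*exp(7^(1/4)*a/2)


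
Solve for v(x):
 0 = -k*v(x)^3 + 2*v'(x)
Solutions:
 v(x) = -sqrt(-1/(C1 + k*x))
 v(x) = sqrt(-1/(C1 + k*x))


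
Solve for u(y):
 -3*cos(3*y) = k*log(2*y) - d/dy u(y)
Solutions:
 u(y) = C1 + k*y*(log(y) - 1) + k*y*log(2) + sin(3*y)


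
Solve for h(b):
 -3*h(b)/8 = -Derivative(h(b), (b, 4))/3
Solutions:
 h(b) = C1*exp(-2^(1/4)*sqrt(3)*b/2) + C2*exp(2^(1/4)*sqrt(3)*b/2) + C3*sin(2^(1/4)*sqrt(3)*b/2) + C4*cos(2^(1/4)*sqrt(3)*b/2)


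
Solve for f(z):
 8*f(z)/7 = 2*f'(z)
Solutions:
 f(z) = C1*exp(4*z/7)


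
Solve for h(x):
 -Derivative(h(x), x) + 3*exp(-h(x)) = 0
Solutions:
 h(x) = log(C1 + 3*x)


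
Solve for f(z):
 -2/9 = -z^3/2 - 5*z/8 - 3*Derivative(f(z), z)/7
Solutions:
 f(z) = C1 - 7*z^4/24 - 35*z^2/48 + 14*z/27


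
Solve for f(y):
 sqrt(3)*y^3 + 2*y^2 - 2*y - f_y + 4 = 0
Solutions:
 f(y) = C1 + sqrt(3)*y^4/4 + 2*y^3/3 - y^2 + 4*y


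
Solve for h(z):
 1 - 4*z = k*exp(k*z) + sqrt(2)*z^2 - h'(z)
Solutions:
 h(z) = C1 + sqrt(2)*z^3/3 + 2*z^2 - z + exp(k*z)


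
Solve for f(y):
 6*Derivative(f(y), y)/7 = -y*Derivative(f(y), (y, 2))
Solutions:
 f(y) = C1 + C2*y^(1/7)


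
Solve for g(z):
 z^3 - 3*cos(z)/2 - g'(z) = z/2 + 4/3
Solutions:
 g(z) = C1 + z^4/4 - z^2/4 - 4*z/3 - 3*sin(z)/2


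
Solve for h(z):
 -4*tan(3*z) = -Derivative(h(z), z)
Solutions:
 h(z) = C1 - 4*log(cos(3*z))/3


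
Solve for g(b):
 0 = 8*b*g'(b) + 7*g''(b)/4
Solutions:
 g(b) = C1 + C2*erf(4*sqrt(7)*b/7)


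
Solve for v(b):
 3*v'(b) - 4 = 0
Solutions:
 v(b) = C1 + 4*b/3


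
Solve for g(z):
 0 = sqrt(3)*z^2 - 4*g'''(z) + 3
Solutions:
 g(z) = C1 + C2*z + C3*z^2 + sqrt(3)*z^5/240 + z^3/8


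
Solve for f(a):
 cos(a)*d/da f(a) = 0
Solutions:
 f(a) = C1


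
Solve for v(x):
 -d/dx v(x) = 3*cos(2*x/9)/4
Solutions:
 v(x) = C1 - 27*sin(2*x/9)/8


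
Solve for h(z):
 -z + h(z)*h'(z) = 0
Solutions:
 h(z) = -sqrt(C1 + z^2)
 h(z) = sqrt(C1 + z^2)


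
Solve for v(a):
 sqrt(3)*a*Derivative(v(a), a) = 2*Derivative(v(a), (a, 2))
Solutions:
 v(a) = C1 + C2*erfi(3^(1/4)*a/2)


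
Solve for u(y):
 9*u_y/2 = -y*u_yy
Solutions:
 u(y) = C1 + C2/y^(7/2)


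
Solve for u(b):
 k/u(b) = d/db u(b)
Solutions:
 u(b) = -sqrt(C1 + 2*b*k)
 u(b) = sqrt(C1 + 2*b*k)


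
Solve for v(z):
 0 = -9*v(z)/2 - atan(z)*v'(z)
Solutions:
 v(z) = C1*exp(-9*Integral(1/atan(z), z)/2)


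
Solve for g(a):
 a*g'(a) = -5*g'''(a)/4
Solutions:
 g(a) = C1 + Integral(C2*airyai(-10^(2/3)*a/5) + C3*airybi(-10^(2/3)*a/5), a)


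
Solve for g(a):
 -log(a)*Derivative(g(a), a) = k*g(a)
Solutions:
 g(a) = C1*exp(-k*li(a))


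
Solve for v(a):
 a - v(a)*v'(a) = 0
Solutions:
 v(a) = -sqrt(C1 + a^2)
 v(a) = sqrt(C1 + a^2)


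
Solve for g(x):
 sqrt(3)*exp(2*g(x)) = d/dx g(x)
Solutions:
 g(x) = log(-sqrt(-1/(C1 + sqrt(3)*x))) - log(2)/2
 g(x) = log(-1/(C1 + sqrt(3)*x))/2 - log(2)/2


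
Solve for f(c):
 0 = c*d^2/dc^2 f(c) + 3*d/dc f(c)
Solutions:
 f(c) = C1 + C2/c^2


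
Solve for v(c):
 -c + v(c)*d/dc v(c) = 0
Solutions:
 v(c) = -sqrt(C1 + c^2)
 v(c) = sqrt(C1 + c^2)


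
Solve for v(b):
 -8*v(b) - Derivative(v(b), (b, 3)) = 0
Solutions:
 v(b) = C3*exp(-2*b) + (C1*sin(sqrt(3)*b) + C2*cos(sqrt(3)*b))*exp(b)


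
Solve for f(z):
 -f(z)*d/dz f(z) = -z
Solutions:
 f(z) = -sqrt(C1 + z^2)
 f(z) = sqrt(C1 + z^2)


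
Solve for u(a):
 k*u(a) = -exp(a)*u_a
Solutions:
 u(a) = C1*exp(k*exp(-a))


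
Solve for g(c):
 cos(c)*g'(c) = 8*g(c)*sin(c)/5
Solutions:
 g(c) = C1/cos(c)^(8/5)


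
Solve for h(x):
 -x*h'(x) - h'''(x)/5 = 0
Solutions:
 h(x) = C1 + Integral(C2*airyai(-5^(1/3)*x) + C3*airybi(-5^(1/3)*x), x)


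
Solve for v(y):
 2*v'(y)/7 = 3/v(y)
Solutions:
 v(y) = -sqrt(C1 + 21*y)
 v(y) = sqrt(C1 + 21*y)


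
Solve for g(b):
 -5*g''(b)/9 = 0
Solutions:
 g(b) = C1 + C2*b


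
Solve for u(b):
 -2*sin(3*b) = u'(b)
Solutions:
 u(b) = C1 + 2*cos(3*b)/3


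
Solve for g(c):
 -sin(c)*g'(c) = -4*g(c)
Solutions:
 g(c) = C1*(cos(c)^2 - 2*cos(c) + 1)/(cos(c)^2 + 2*cos(c) + 1)


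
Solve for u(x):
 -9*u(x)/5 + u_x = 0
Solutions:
 u(x) = C1*exp(9*x/5)


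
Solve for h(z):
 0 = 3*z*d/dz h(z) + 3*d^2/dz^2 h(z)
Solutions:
 h(z) = C1 + C2*erf(sqrt(2)*z/2)


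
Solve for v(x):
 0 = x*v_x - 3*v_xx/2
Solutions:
 v(x) = C1 + C2*erfi(sqrt(3)*x/3)


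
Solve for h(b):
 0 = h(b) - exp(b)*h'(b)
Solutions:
 h(b) = C1*exp(-exp(-b))


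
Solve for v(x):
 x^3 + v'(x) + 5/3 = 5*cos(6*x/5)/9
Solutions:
 v(x) = C1 - x^4/4 - 5*x/3 + 25*sin(6*x/5)/54


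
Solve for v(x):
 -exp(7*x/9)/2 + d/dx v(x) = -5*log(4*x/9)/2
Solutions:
 v(x) = C1 - 5*x*log(x)/2 + x*(-5*log(2) + 5/2 + 5*log(3)) + 9*exp(7*x/9)/14


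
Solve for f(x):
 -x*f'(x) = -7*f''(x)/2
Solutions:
 f(x) = C1 + C2*erfi(sqrt(7)*x/7)


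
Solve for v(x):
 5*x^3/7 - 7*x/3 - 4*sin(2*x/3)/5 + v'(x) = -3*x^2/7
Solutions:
 v(x) = C1 - 5*x^4/28 - x^3/7 + 7*x^2/6 - 6*cos(2*x/3)/5


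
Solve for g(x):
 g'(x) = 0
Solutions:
 g(x) = C1


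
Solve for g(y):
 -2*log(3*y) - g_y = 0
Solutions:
 g(y) = C1 - 2*y*log(y) - y*log(9) + 2*y


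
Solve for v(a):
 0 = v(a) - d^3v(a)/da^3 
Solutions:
 v(a) = C3*exp(a) + (C1*sin(sqrt(3)*a/2) + C2*cos(sqrt(3)*a/2))*exp(-a/2)


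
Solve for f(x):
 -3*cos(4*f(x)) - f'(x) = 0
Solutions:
 f(x) = -asin((C1 + exp(24*x))/(C1 - exp(24*x)))/4 + pi/4
 f(x) = asin((C1 + exp(24*x))/(C1 - exp(24*x)))/4


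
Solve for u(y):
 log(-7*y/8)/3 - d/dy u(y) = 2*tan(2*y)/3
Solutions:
 u(y) = C1 + y*log(-y)/3 - y*log(2) - y/3 + y*log(7)/3 + log(cos(2*y))/3


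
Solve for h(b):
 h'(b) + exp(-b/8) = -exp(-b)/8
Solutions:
 h(b) = C1 + exp(-b)/8 + 8*exp(-b/8)


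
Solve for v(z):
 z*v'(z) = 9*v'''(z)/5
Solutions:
 v(z) = C1 + Integral(C2*airyai(15^(1/3)*z/3) + C3*airybi(15^(1/3)*z/3), z)


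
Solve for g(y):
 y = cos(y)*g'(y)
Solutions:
 g(y) = C1 + Integral(y/cos(y), y)


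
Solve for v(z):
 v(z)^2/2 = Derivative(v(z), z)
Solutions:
 v(z) = -2/(C1 + z)


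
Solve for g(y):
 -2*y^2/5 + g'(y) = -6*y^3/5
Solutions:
 g(y) = C1 - 3*y^4/10 + 2*y^3/15


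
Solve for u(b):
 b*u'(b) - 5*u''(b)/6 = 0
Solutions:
 u(b) = C1 + C2*erfi(sqrt(15)*b/5)


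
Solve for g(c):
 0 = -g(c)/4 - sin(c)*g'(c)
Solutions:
 g(c) = C1*(cos(c) + 1)^(1/8)/(cos(c) - 1)^(1/8)


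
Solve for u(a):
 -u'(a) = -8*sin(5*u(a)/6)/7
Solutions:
 -8*a/7 + 3*log(cos(5*u(a)/6) - 1)/5 - 3*log(cos(5*u(a)/6) + 1)/5 = C1


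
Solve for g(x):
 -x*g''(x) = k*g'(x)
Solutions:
 g(x) = C1 + x^(1 - re(k))*(C2*sin(log(x)*Abs(im(k))) + C3*cos(log(x)*im(k)))


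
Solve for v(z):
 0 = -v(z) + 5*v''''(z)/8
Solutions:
 v(z) = C1*exp(-10^(3/4)*z/5) + C2*exp(10^(3/4)*z/5) + C3*sin(10^(3/4)*z/5) + C4*cos(10^(3/4)*z/5)


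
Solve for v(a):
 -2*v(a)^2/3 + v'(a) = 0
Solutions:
 v(a) = -3/(C1 + 2*a)


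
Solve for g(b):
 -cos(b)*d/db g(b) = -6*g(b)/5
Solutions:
 g(b) = C1*(sin(b) + 1)^(3/5)/(sin(b) - 1)^(3/5)


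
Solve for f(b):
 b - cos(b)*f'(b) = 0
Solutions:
 f(b) = C1 + Integral(b/cos(b), b)


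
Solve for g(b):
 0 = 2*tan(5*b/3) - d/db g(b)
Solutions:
 g(b) = C1 - 6*log(cos(5*b/3))/5


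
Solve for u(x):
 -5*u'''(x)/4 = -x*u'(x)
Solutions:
 u(x) = C1 + Integral(C2*airyai(10^(2/3)*x/5) + C3*airybi(10^(2/3)*x/5), x)


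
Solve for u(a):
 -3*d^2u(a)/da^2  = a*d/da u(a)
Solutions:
 u(a) = C1 + C2*erf(sqrt(6)*a/6)


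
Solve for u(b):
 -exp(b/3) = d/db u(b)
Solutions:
 u(b) = C1 - 3*exp(b/3)


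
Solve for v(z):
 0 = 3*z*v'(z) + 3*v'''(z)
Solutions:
 v(z) = C1 + Integral(C2*airyai(-z) + C3*airybi(-z), z)


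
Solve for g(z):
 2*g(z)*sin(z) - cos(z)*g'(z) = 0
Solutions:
 g(z) = C1/cos(z)^2


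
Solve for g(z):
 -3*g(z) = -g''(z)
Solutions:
 g(z) = C1*exp(-sqrt(3)*z) + C2*exp(sqrt(3)*z)


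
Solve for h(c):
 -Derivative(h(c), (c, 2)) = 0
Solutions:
 h(c) = C1 + C2*c


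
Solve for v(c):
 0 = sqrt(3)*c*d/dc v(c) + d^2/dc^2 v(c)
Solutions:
 v(c) = C1 + C2*erf(sqrt(2)*3^(1/4)*c/2)


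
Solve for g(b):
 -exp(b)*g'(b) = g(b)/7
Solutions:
 g(b) = C1*exp(exp(-b)/7)


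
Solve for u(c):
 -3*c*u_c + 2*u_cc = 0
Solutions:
 u(c) = C1 + C2*erfi(sqrt(3)*c/2)


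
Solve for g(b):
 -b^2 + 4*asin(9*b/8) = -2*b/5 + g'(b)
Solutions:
 g(b) = C1 - b^3/3 + b^2/5 + 4*b*asin(9*b/8) + 4*sqrt(64 - 81*b^2)/9


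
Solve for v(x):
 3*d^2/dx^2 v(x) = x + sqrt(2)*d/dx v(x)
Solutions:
 v(x) = C1 + C2*exp(sqrt(2)*x/3) - sqrt(2)*x^2/4 - 3*x/2


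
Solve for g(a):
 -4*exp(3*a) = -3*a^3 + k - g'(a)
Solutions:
 g(a) = C1 - 3*a^4/4 + a*k + 4*exp(3*a)/3


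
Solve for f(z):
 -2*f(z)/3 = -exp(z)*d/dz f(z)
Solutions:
 f(z) = C1*exp(-2*exp(-z)/3)


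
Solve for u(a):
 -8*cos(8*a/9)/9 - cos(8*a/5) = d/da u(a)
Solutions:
 u(a) = C1 - sin(8*a/9) - 5*sin(8*a/5)/8


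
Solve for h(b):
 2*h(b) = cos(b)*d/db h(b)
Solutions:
 h(b) = C1*(sin(b) + 1)/(sin(b) - 1)


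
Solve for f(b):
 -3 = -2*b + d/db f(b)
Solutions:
 f(b) = C1 + b^2 - 3*b


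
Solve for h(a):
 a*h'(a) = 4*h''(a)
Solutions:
 h(a) = C1 + C2*erfi(sqrt(2)*a/4)


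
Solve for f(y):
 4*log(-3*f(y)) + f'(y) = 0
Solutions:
 Integral(1/(log(-_y) + log(3)), (_y, f(y)))/4 = C1 - y


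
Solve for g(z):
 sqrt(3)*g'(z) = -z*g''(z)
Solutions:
 g(z) = C1 + C2*z^(1 - sqrt(3))


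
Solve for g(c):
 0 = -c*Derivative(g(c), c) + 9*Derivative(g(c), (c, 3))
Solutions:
 g(c) = C1 + Integral(C2*airyai(3^(1/3)*c/3) + C3*airybi(3^(1/3)*c/3), c)


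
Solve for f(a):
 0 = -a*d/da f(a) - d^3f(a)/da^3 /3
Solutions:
 f(a) = C1 + Integral(C2*airyai(-3^(1/3)*a) + C3*airybi(-3^(1/3)*a), a)


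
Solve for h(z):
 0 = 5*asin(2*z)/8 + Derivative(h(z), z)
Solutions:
 h(z) = C1 - 5*z*asin(2*z)/8 - 5*sqrt(1 - 4*z^2)/16


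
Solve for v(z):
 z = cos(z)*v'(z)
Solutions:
 v(z) = C1 + Integral(z/cos(z), z)


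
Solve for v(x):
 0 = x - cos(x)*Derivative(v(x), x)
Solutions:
 v(x) = C1 + Integral(x/cos(x), x)


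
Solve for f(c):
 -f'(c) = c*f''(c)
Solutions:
 f(c) = C1 + C2*log(c)


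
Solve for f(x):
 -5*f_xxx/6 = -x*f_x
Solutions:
 f(x) = C1 + Integral(C2*airyai(5^(2/3)*6^(1/3)*x/5) + C3*airybi(5^(2/3)*6^(1/3)*x/5), x)


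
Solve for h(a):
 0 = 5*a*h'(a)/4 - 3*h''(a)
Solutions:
 h(a) = C1 + C2*erfi(sqrt(30)*a/12)


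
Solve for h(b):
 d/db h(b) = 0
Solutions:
 h(b) = C1


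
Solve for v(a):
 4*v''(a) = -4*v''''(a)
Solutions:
 v(a) = C1 + C2*a + C3*sin(a) + C4*cos(a)


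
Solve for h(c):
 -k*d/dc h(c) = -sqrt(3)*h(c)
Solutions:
 h(c) = C1*exp(sqrt(3)*c/k)


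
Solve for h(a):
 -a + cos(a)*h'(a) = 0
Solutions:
 h(a) = C1 + Integral(a/cos(a), a)


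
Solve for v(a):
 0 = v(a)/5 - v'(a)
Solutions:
 v(a) = C1*exp(a/5)


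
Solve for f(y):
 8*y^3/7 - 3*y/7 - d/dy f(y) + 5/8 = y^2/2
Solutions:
 f(y) = C1 + 2*y^4/7 - y^3/6 - 3*y^2/14 + 5*y/8


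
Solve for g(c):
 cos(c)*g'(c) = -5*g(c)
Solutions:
 g(c) = C1*sqrt(sin(c) - 1)*(sin(c)^2 - 2*sin(c) + 1)/(sqrt(sin(c) + 1)*(sin(c)^2 + 2*sin(c) + 1))


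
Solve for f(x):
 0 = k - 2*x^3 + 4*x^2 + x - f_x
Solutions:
 f(x) = C1 + k*x - x^4/2 + 4*x^3/3 + x^2/2


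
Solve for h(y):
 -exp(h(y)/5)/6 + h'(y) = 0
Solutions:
 h(y) = 5*log(-1/(C1 + y)) + 5*log(30)


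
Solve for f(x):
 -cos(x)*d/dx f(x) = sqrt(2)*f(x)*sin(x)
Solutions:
 f(x) = C1*cos(x)^(sqrt(2))


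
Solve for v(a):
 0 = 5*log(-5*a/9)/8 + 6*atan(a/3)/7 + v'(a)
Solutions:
 v(a) = C1 - 5*a*log(-a)/8 - 6*a*atan(a/3)/7 - 5*a*log(5)/8 + 5*a/8 + 5*a*log(3)/4 + 9*log(a^2 + 9)/7


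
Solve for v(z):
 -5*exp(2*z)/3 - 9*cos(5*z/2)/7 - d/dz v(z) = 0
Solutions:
 v(z) = C1 - 5*exp(2*z)/6 - 18*sin(5*z/2)/35


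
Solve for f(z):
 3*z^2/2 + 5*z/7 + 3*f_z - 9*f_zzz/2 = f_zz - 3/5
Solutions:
 f(z) = C1 + C2*exp(z*(-1 + sqrt(55))/9) + C3*exp(-z*(1 + sqrt(55))/9) - z^3/6 - 2*z^2/7 - 397*z/210


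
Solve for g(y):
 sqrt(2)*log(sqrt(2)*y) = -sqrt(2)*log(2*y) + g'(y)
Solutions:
 g(y) = C1 + 2*sqrt(2)*y*log(y) - 2*sqrt(2)*y + 3*sqrt(2)*y*log(2)/2


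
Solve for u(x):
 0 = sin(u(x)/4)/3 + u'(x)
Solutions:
 x/3 + 2*log(cos(u(x)/4) - 1) - 2*log(cos(u(x)/4) + 1) = C1


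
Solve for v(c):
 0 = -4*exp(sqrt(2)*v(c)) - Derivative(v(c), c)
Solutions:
 v(c) = sqrt(2)*(2*log(1/(C1 + 4*c)) - log(2))/4


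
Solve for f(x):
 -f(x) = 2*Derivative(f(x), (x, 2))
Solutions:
 f(x) = C1*sin(sqrt(2)*x/2) + C2*cos(sqrt(2)*x/2)


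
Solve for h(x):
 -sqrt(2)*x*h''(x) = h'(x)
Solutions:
 h(x) = C1 + C2*x^(1 - sqrt(2)/2)


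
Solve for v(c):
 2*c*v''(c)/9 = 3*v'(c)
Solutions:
 v(c) = C1 + C2*c^(29/2)


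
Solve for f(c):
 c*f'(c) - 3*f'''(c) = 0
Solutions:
 f(c) = C1 + Integral(C2*airyai(3^(2/3)*c/3) + C3*airybi(3^(2/3)*c/3), c)


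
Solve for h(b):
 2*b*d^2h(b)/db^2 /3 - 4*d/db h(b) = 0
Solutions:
 h(b) = C1 + C2*b^7


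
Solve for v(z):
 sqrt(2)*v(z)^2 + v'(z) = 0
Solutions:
 v(z) = 1/(C1 + sqrt(2)*z)


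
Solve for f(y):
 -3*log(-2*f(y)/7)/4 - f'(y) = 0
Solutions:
 4*Integral(1/(log(-_y) - log(7) + log(2)), (_y, f(y)))/3 = C1 - y


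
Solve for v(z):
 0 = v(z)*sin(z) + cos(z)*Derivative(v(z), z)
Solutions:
 v(z) = C1*cos(z)


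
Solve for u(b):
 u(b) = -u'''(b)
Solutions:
 u(b) = C3*exp(-b) + (C1*sin(sqrt(3)*b/2) + C2*cos(sqrt(3)*b/2))*exp(b/2)


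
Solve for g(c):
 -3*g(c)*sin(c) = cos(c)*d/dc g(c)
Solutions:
 g(c) = C1*cos(c)^3


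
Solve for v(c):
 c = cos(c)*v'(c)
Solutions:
 v(c) = C1 + Integral(c/cos(c), c)


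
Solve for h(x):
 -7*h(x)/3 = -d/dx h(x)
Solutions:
 h(x) = C1*exp(7*x/3)


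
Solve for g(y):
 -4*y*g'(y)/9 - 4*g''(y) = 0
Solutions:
 g(y) = C1 + C2*erf(sqrt(2)*y/6)


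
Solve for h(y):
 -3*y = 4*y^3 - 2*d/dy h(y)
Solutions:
 h(y) = C1 + y^4/2 + 3*y^2/4


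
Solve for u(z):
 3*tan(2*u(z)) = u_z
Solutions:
 u(z) = -asin(C1*exp(6*z))/2 + pi/2
 u(z) = asin(C1*exp(6*z))/2


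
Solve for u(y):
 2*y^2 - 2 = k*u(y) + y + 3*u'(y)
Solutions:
 u(y) = C1*exp(-k*y/3) + 2*y^2/k - y/k - 2/k - 12*y/k^2 + 3/k^2 + 36/k^3


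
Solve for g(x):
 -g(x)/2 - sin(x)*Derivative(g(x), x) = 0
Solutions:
 g(x) = C1*(cos(x) + 1)^(1/4)/(cos(x) - 1)^(1/4)


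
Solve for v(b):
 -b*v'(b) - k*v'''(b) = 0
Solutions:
 v(b) = C1 + Integral(C2*airyai(b*(-1/k)^(1/3)) + C3*airybi(b*(-1/k)^(1/3)), b)


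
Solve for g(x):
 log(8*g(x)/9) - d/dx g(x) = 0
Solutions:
 -Integral(1/(log(_y) - 2*log(3) + 3*log(2)), (_y, g(x))) = C1 - x


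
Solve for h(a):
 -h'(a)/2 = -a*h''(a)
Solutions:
 h(a) = C1 + C2*a^(3/2)


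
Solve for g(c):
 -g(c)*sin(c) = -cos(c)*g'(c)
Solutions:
 g(c) = C1/cos(c)


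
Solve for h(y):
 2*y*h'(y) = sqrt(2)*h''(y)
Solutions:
 h(y) = C1 + C2*erfi(2^(3/4)*y/2)


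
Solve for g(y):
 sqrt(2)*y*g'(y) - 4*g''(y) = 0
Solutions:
 g(y) = C1 + C2*erfi(2^(3/4)*y/4)


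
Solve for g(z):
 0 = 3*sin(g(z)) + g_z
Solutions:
 g(z) = -acos((-C1 - exp(6*z))/(C1 - exp(6*z))) + 2*pi
 g(z) = acos((-C1 - exp(6*z))/(C1 - exp(6*z)))


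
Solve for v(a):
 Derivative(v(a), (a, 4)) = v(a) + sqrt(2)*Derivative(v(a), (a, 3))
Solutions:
 v(a) = C1*exp(a*(-sqrt(6)*sqrt(-8*3^(2/3)/(-9 + sqrt(273))^(1/3) + 3 + 2*3^(1/3)*(-9 + sqrt(273))^(1/3)) + 3*sqrt(2))/12)*sin(a*sqrt(-4*3^(2/3)/(3*(-9 + sqrt(273))^(1/3)) - 1 + 3^(1/3)*(-9 + sqrt(273))^(1/3)/3 + sqrt(3)/sqrt(-8*3^(2/3)/(-9 + sqrt(273))^(1/3) + 3 + 2*3^(1/3)*(-9 + sqrt(273))^(1/3)))/2) + C2*exp(a*(-sqrt(6)*sqrt(-8*3^(2/3)/(-9 + sqrt(273))^(1/3) + 3 + 2*3^(1/3)*(-9 + sqrt(273))^(1/3)) + 3*sqrt(2))/12)*cos(a*sqrt(-4*3^(2/3)/(3*(-9 + sqrt(273))^(1/3)) - 1 + 3^(1/3)*(-9 + sqrt(273))^(1/3)/3 + sqrt(3)/sqrt(-8*3^(2/3)/(-9 + sqrt(273))^(1/3) + 3 + 2*3^(1/3)*(-9 + sqrt(273))^(1/3)))/2) + C3*exp(a*(sqrt(6)*sqrt(-8*3^(2/3)/(-9 + sqrt(273))^(1/3) + 3 + 2*3^(1/3)*(-9 + sqrt(273))^(1/3)) + 3*sqrt(2) + 6*sqrt(-3^(1/3)*(-9 + sqrt(273))^(1/3)/3 + 1 + 4*3^(2/3)/(3*(-9 + sqrt(273))^(1/3)) + sqrt(3)/sqrt(-8*3^(2/3)/(-9 + sqrt(273))^(1/3) + 3 + 2*3^(1/3)*(-9 + sqrt(273))^(1/3))))/12) + C4*exp(a*(-6*sqrt(-3^(1/3)*(-9 + sqrt(273))^(1/3)/3 + 1 + 4*3^(2/3)/(3*(-9 + sqrt(273))^(1/3)) + sqrt(3)/sqrt(-8*3^(2/3)/(-9 + sqrt(273))^(1/3) + 3 + 2*3^(1/3)*(-9 + sqrt(273))^(1/3))) + sqrt(6)*sqrt(-8*3^(2/3)/(-9 + sqrt(273))^(1/3) + 3 + 2*3^(1/3)*(-9 + sqrt(273))^(1/3)) + 3*sqrt(2))/12)


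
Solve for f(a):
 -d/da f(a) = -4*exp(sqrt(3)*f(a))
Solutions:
 f(a) = sqrt(3)*(2*log(-1/(C1 + 4*a)) - log(3))/6


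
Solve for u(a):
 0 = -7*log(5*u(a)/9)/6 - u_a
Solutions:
 -6*Integral(1/(-log(_y) - log(5) + 2*log(3)), (_y, u(a)))/7 = C1 - a


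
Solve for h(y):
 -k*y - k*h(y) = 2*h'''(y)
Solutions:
 h(y) = C1*exp(2^(2/3)*y*(-k)^(1/3)/2) + C2*exp(2^(2/3)*y*(-k)^(1/3)*(-1 + sqrt(3)*I)/4) + C3*exp(-2^(2/3)*y*(-k)^(1/3)*(1 + sqrt(3)*I)/4) - y


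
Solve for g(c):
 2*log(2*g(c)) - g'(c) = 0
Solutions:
 -Integral(1/(log(_y) + log(2)), (_y, g(c)))/2 = C1 - c


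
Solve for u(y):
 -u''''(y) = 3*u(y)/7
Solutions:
 u(y) = (C1*sin(sqrt(2)*3^(1/4)*7^(3/4)*y/14) + C2*cos(sqrt(2)*3^(1/4)*7^(3/4)*y/14))*exp(-sqrt(2)*3^(1/4)*7^(3/4)*y/14) + (C3*sin(sqrt(2)*3^(1/4)*7^(3/4)*y/14) + C4*cos(sqrt(2)*3^(1/4)*7^(3/4)*y/14))*exp(sqrt(2)*3^(1/4)*7^(3/4)*y/14)


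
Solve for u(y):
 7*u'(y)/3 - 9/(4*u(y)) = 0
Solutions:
 u(y) = -sqrt(C1 + 378*y)/14
 u(y) = sqrt(C1 + 378*y)/14


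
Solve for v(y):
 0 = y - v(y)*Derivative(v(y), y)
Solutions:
 v(y) = -sqrt(C1 + y^2)
 v(y) = sqrt(C1 + y^2)


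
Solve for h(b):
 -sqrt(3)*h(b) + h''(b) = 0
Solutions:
 h(b) = C1*exp(-3^(1/4)*b) + C2*exp(3^(1/4)*b)


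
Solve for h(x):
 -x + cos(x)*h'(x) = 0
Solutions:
 h(x) = C1 + Integral(x/cos(x), x)


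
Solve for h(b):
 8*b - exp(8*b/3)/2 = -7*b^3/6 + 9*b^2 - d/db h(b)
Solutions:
 h(b) = C1 - 7*b^4/24 + 3*b^3 - 4*b^2 + 3*exp(8*b/3)/16


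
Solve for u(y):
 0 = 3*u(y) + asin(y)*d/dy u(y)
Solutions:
 u(y) = C1*exp(-3*Integral(1/asin(y), y))


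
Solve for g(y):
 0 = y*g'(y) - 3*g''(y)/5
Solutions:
 g(y) = C1 + C2*erfi(sqrt(30)*y/6)


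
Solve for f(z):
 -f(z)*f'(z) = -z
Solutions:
 f(z) = -sqrt(C1 + z^2)
 f(z) = sqrt(C1 + z^2)


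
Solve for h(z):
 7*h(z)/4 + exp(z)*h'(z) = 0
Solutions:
 h(z) = C1*exp(7*exp(-z)/4)


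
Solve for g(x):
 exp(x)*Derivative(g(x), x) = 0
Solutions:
 g(x) = C1


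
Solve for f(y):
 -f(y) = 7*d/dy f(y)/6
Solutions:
 f(y) = C1*exp(-6*y/7)


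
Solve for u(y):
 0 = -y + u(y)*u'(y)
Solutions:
 u(y) = -sqrt(C1 + y^2)
 u(y) = sqrt(C1 + y^2)


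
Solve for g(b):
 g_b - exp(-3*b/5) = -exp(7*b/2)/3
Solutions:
 g(b) = C1 - 2*exp(7*b/2)/21 - 5*exp(-3*b/5)/3


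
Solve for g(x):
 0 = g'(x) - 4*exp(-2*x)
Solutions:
 g(x) = C1 - 2*exp(-2*x)


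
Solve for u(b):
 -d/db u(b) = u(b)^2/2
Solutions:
 u(b) = 2/(C1 + b)


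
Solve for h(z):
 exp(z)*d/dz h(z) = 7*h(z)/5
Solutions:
 h(z) = C1*exp(-7*exp(-z)/5)


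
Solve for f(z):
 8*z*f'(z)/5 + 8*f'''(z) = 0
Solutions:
 f(z) = C1 + Integral(C2*airyai(-5^(2/3)*z/5) + C3*airybi(-5^(2/3)*z/5), z)


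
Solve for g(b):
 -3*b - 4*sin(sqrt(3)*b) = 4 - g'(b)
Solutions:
 g(b) = C1 + 3*b^2/2 + 4*b - 4*sqrt(3)*cos(sqrt(3)*b)/3


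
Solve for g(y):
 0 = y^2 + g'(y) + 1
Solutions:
 g(y) = C1 - y^3/3 - y


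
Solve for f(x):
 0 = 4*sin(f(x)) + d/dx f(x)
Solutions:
 f(x) = -acos((-C1 - exp(8*x))/(C1 - exp(8*x))) + 2*pi
 f(x) = acos((-C1 - exp(8*x))/(C1 - exp(8*x)))


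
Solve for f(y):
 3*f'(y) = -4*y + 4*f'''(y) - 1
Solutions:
 f(y) = C1 + C2*exp(-sqrt(3)*y/2) + C3*exp(sqrt(3)*y/2) - 2*y^2/3 - y/3


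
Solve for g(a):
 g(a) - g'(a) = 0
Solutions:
 g(a) = C1*exp(a)


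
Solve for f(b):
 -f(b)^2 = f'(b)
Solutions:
 f(b) = 1/(C1 + b)


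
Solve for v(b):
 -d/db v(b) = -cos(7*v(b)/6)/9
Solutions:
 -b/9 - 3*log(sin(7*v(b)/6) - 1)/7 + 3*log(sin(7*v(b)/6) + 1)/7 = C1


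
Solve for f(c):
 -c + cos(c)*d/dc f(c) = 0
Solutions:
 f(c) = C1 + Integral(c/cos(c), c)


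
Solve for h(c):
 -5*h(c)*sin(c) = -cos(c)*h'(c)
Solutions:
 h(c) = C1/cos(c)^5


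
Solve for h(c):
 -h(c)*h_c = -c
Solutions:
 h(c) = -sqrt(C1 + c^2)
 h(c) = sqrt(C1 + c^2)


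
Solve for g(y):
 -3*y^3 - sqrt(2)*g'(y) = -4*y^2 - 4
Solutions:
 g(y) = C1 - 3*sqrt(2)*y^4/8 + 2*sqrt(2)*y^3/3 + 2*sqrt(2)*y


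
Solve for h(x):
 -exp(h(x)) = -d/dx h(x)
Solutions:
 h(x) = log(-1/(C1 + x))


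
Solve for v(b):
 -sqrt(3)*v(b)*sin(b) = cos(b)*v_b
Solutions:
 v(b) = C1*cos(b)^(sqrt(3))


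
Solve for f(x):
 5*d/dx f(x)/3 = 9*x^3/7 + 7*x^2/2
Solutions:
 f(x) = C1 + 27*x^4/140 + 7*x^3/10


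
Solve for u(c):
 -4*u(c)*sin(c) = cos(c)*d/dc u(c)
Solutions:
 u(c) = C1*cos(c)^4


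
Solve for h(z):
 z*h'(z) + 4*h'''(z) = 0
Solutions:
 h(z) = C1 + Integral(C2*airyai(-2^(1/3)*z/2) + C3*airybi(-2^(1/3)*z/2), z)


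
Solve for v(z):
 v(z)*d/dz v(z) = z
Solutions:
 v(z) = -sqrt(C1 + z^2)
 v(z) = sqrt(C1 + z^2)


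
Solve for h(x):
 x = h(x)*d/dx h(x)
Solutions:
 h(x) = -sqrt(C1 + x^2)
 h(x) = sqrt(C1 + x^2)


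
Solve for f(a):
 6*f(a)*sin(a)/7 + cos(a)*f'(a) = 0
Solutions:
 f(a) = C1*cos(a)^(6/7)


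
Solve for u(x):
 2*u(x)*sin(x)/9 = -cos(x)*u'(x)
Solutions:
 u(x) = C1*cos(x)^(2/9)


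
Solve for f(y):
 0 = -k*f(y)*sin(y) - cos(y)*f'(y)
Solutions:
 f(y) = C1*exp(k*log(cos(y)))


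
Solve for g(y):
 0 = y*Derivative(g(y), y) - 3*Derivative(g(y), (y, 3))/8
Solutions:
 g(y) = C1 + Integral(C2*airyai(2*3^(2/3)*y/3) + C3*airybi(2*3^(2/3)*y/3), y)


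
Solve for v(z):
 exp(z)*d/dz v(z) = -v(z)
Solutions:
 v(z) = C1*exp(exp(-z))


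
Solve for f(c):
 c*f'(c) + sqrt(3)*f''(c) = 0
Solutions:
 f(c) = C1 + C2*erf(sqrt(2)*3^(3/4)*c/6)


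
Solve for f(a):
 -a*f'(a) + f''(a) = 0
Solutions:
 f(a) = C1 + C2*erfi(sqrt(2)*a/2)
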